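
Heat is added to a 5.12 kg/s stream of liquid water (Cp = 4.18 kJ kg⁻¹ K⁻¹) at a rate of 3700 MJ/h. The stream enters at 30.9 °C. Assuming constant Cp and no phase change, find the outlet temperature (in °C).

T_out = 78.9 °C

Q = 3700 MJ/h = 1027.8 kJ/s
ΔT = Q/(ṁ·Cp) = 1027.8/(5.12×4.18) = 48.023 K
T_out = 30.9 + 48.023 = 78.923 °C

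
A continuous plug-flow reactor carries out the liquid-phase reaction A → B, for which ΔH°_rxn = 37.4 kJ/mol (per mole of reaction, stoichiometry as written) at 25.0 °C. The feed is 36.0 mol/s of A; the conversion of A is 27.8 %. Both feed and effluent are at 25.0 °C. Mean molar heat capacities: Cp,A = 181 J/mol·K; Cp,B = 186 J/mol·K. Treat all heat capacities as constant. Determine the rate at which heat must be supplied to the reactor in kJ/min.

Q_in = 22500 kJ/min

Extent of reaction ξ = 0.278 × 36.0 = 10.008 mol/s
Reaction term: ξ·ΔH°_rxn = 10.008 × 37.4 = 374.3 kJ/s
Q = ΔH = 374.3 kJ/s = 374.3 kW
Heat supplied = 22458 kJ/min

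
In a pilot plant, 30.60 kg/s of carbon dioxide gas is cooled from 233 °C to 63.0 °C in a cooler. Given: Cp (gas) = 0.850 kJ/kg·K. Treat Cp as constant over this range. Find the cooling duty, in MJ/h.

Q_c = 15900 MJ/h

Q = ṁ·Cp·ΔT = 30.60 × 0.850 × (63.0 − 233) = -4421.7 kJ/s
Cooling duty = 15918 MJ/h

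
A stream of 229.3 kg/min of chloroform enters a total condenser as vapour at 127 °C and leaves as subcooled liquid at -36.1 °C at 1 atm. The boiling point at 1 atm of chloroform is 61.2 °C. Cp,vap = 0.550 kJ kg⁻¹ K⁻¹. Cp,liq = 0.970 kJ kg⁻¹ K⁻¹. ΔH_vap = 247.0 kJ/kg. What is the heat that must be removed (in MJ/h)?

vapour 127→61.2 °C: -36.19 kJ/kg
condensation at 61.2 °C: -247 kJ/kg
liquid 61.2→-36.1 °C: -94.381 kJ/kg
Δh = -36.19 + -247 + -94.381 = -377.57 kJ/kg
Q = ṁ·Δh = 229.3 kg/min × -377.57 kJ/kg = -86577 kJ/min
|Q| = 1443 kW = 5194.6 MJ/h

Q_c = 5190 MJ/h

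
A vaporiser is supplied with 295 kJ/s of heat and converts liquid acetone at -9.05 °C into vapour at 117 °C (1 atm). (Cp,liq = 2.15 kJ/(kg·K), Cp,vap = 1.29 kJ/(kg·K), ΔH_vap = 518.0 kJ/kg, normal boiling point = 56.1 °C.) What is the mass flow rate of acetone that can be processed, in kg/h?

Δh = 2.15×(56.1−-9.05) + 518.0 + 1.29×(117−56.1) = 736.63 kJ/kg
Q = 295 kJ/s = 295 kJ/s = 1.062e+06 kJ/h
ṁ = Q/Δh = 1.062e+06 / 736.63 = 1441.7 kg/h

ṁ = 1440 kg/h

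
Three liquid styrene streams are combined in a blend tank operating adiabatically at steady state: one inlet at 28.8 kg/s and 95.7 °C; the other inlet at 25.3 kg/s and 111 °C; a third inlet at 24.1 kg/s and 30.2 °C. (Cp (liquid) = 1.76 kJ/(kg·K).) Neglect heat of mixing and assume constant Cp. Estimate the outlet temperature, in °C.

T_out = 80.5 °C

No heat crosses the boundary, so H_out = H_in.
Σ ṁᵢCp,ᵢTᵢ = 28.8×1.76×95.7 + 25.3×1.76×111 + 24.1×1.76×30.2 = 11074
Σ ṁᵢCp,ᵢ = 28.8×1.76 + 25.3×1.76 + 24.1×1.76 = 137.63
T_out = 11074 / 137.63 = 80.464 °C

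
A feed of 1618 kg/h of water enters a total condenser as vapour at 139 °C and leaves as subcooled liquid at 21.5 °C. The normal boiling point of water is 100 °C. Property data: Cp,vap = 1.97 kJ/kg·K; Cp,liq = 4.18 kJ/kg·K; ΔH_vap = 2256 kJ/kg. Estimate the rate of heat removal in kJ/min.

Q_c = 71800 kJ/min

vapour 139→100 °C: -76.83 kJ/kg
condensation at 100 °C: -2256 kJ/kg
liquid 100→21.5 °C: -328.13 kJ/kg
Δh = -76.83 + -2256 + -328.13 = -2661 kJ/kg
Q = ṁ·Δh = 1618 kg/h × -2661 kJ/kg = -4.3054e+06 kJ/h
|Q| = 1196 kW = 71757 kJ/min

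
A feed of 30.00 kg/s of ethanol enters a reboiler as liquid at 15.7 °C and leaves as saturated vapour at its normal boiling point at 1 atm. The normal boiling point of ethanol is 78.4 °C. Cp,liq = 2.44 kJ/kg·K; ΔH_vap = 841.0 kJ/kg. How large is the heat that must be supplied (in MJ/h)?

Q = 107000 MJ/h

liquid 15.7→78.4 °C: 152.99 kJ/kg
vaporisation at 78.4 °C: 841 kJ/kg
Δh = 152.99 + 841 = 993.99 kJ/kg
Q = ṁ·Δh = 30.00 kg/s × 993.99 kJ/kg = 29820 kJ/s
|Q| = 29820 kW = 107350 MJ/h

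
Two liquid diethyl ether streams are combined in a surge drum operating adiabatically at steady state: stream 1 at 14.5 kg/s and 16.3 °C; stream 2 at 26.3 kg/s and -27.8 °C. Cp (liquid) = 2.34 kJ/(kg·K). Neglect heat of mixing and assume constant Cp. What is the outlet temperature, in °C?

Energy balance with Q = 0: Σ ṁᵢCp,ᵢ(T_out − Tᵢ) = 0
T_out = Σ ṁᵢCp,ᵢTᵢ / Σ ṁᵢCp,ᵢ
      = -1157.8 / 95.472 = -12.127 °C

T_out = -12.1 °C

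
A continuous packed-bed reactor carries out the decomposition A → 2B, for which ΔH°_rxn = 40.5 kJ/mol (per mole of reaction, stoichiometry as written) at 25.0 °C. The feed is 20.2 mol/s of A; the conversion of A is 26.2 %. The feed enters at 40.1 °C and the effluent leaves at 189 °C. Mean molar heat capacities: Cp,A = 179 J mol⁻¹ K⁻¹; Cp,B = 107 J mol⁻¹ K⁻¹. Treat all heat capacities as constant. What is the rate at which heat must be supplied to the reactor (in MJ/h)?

Extent of reaction ξ = 0.262 × 20.2 = 5.2924 mol/s
Reaction term: ξ·ΔH°_rxn = 5.2924 × 40.5 = 214.34 kJ/s
Sensible, feed 40.1→25 °C: -54.599 kJ/s
Outlet flows (mol/s): A 14.908, B 10.585
Sensible, products 25→189 °C: 623.37 kJ/s
Q = ΔH = 783.11 kJ/s = 783.11 kW
Heat supplied = 2819.2 MJ/h

Q_in = 2820 MJ/h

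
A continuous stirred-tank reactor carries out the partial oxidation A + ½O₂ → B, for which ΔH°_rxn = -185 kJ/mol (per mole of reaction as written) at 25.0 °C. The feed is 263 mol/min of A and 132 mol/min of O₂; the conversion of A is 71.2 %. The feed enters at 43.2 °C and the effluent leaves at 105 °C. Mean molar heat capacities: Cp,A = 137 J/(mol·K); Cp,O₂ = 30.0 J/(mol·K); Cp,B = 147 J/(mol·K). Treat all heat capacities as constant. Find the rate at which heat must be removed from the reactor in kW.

Extent of reaction ξ = 0.712 × 263 = 187.26 mol/min
Reaction term: ξ·ΔH°_rxn = 187.26 × -185 = -34642 kJ/min
Sensible, feed 43.2→25 °C: -727.84 kJ/min
Outlet flows (mol/min): A 75.744, O₂ 38.372, B 187.26
Sensible, products 25→105 °C: 3124.4 kJ/min
Q = ΔH = -32246 kJ/min = -537.43 kW
Heat removed = 537.43 kW

Q_out = 537 kW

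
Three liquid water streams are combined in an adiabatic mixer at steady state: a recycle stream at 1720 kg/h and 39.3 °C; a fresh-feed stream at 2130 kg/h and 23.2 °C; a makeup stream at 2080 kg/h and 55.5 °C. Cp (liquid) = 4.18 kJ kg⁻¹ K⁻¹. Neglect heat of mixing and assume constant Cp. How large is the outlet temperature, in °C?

Adiabatic, steady state ⇒ Σ ṁᵢCp,ᵢ(T_out − Tᵢ) = 0
T_out = Σ ṁᵢCp,ᵢTᵢ / Σ ṁᵢCp,ᵢ
      = 971650 / 24787 = 39.199 °C

T_out = 39.2 °C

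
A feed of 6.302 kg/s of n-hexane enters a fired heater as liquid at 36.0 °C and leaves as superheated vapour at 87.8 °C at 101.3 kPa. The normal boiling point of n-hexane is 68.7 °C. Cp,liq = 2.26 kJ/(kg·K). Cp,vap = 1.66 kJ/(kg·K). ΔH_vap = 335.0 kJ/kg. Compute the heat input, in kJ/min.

Q = 167000 kJ/min

liquid 36.0→68.7 °C: 73.902 kJ/kg
vaporisation at 68.7 °C: 335 kJ/kg
vapour 68.7→87.8 °C: 31.706 kJ/kg
Δh = 73.902 + 335 + 31.706 = 440.61 kJ/kg
Q = ṁ·Δh = 6.302 kg/s × 440.61 kJ/kg = 2776.7 kJ/s
|Q| = 2776.7 kW = 166600 kJ/min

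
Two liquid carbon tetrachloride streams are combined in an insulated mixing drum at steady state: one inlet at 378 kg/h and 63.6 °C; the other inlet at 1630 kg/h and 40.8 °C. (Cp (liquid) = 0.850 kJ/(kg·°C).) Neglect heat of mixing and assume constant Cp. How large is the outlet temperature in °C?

T_out = 45.1 °C

Adiabatic, steady state ⇒ Σ ṁᵢCp,ᵢ(T_out − Tᵢ) = 0
T_out = Σ ṁᵢCp,ᵢTᵢ / Σ ṁᵢCp,ᵢ
      = 76963 / 1706.8 = 45.092 °C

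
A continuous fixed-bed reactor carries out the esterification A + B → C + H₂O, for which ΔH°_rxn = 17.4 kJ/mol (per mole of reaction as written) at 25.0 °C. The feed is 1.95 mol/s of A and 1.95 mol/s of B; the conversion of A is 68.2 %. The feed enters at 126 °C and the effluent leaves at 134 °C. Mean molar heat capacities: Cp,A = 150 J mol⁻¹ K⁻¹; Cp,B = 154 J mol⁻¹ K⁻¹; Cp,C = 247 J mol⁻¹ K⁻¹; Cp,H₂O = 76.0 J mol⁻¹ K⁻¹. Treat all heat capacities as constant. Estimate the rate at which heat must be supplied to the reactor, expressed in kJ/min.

Q_in = 1840 kJ/min

Extent of reaction ξ = 0.682 × 1.95 = 1.3299 mol/s
Reaction term: ξ·ΔH°_rxn = 1.3299 × 17.4 = 23.14 kJ/s
Sensible, feed 126→25 °C: -59.873 kJ/s
Outlet flows (mol/s): A 0.6201, B 0.6201, C 1.3299, H₂O 1.3299
Sensible, products 25→134 °C: 67.369 kJ/s
Q = ΔH = 30.637 kJ/s = 30.637 kW
Heat supplied = 1838.2 kJ/min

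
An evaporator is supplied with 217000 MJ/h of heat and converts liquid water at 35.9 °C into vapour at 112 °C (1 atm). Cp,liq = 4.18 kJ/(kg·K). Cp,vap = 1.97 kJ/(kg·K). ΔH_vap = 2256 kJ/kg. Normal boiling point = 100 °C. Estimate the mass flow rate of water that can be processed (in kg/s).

ṁ = 23.7 kg/s

Δh = 4.18×(100−35.9) + 2256 + 1.97×(112−100) = 2547.6 kJ/kg
Q = 217000 MJ/h = 60278 kJ/s = 60278 kJ/s
ṁ = Q/Δh = 60278 / 2547.6 = 23.661 kg/s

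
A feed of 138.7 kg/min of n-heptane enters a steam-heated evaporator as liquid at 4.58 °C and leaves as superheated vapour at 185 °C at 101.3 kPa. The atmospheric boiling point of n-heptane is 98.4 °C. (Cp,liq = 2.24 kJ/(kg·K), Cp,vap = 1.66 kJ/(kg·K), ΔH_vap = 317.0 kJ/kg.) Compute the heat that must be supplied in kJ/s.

liquid 4.58→98.4 °C: 210.16 kJ/kg
vaporisation at 98.4 °C: 317 kJ/kg
vapour 98.4→185 °C: 143.76 kJ/kg
Δh = 210.16 + 317 + 143.76 = 670.91 kJ/kg
Q = ṁ·Δh = 138.7 kg/min × 670.91 kJ/kg = 93056 kJ/min
|Q| = 1550.9 kW

Q = 1550 kJ/s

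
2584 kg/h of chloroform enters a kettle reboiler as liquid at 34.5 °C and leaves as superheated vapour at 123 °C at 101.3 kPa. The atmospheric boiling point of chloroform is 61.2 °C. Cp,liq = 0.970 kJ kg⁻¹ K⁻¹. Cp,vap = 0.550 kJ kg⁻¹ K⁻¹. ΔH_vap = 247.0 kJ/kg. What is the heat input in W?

Q = 220000 W

liquid 34.5→61.2 °C: 25.899 kJ/kg
vaporisation at 61.2 °C: 247 kJ/kg
vapour 61.2→123 °C: 33.99 kJ/kg
Δh = 25.899 + 247 + 33.99 = 306.89 kJ/kg
Q = ṁ·Δh = 2584 kg/h × 306.89 kJ/kg = 793000 kJ/h
|Q| = 220.28 kW = 220280 W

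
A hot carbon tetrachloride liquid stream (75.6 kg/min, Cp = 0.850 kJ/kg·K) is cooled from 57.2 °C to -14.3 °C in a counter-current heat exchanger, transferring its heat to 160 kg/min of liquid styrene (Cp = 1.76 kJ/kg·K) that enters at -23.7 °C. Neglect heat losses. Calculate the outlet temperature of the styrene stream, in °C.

T_c,out = -7.38 °C

Heat released by hot stream: Q = 75.6 × 0.850 × (57.2 − -14.3) = 4594.6 kJ/min
Energy balance on cold side (adiabatic exchanger): Q = ṁ_c·Cp_c·(T_c,out − T_c,in)
T_c,out = -23.7 + 4594.6/(160 × 1.76) = -7.384 °C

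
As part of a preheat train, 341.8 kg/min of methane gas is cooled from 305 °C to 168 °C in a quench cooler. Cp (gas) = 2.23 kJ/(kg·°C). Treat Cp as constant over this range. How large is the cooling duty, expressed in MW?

Q_c = 1.74 MW

Q = ṁ·Cp·ΔT = 341.8 × 2.23 × (168 − 305) = -104420 kJ/min
Converting: 104420 / 60 s = 1740.4 kW
Cooling duty = 1.7404 MW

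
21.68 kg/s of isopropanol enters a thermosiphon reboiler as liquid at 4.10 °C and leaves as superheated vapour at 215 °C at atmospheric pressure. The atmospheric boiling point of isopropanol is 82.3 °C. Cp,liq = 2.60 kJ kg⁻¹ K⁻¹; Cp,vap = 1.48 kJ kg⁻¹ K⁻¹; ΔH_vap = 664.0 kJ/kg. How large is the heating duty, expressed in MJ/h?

Q = 83000 MJ/h

liquid 4.10→82.3 °C: 203.32 kJ/kg
vaporisation at 82.3 °C: 664 kJ/kg
vapour 82.3→215 °C: 196.4 kJ/kg
Δh = 203.32 + 664 + 196.4 = 1063.7 kJ/kg
Q = ṁ·Δh = 21.68 kg/s × 1063.7 kJ/kg = 23061 kJ/s
|Q| = 23061 kW = 83021 MJ/h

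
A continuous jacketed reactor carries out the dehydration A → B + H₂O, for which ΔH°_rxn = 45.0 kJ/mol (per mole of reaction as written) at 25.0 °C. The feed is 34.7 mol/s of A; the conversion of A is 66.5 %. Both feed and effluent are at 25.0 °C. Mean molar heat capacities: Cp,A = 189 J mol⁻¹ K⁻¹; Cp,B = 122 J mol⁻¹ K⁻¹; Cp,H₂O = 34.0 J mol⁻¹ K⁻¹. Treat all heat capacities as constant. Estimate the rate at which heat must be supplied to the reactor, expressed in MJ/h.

Q_in = 3740 MJ/h

Extent of reaction ξ = 0.665 × 34.7 = 23.076 mol/s
Reaction term: ξ·ΔH°_rxn = 23.076 × 45.0 = 1038.4 kJ/s
Q = ΔH = 1038.4 kJ/s = 1038.4 kW
Heat supplied = 3738.2 MJ/h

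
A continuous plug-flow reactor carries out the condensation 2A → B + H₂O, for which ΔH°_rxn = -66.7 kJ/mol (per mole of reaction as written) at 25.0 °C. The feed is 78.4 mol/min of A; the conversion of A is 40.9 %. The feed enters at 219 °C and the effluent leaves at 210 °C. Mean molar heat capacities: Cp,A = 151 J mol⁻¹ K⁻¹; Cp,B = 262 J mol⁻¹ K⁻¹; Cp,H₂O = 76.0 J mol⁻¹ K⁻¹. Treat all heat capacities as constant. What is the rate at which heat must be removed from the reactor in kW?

Q_out = 17.8 kW

Extent of reaction ξ = 0.409 × 78.4 / 2 = 16.033 mol/min
Reaction term: ξ·ΔH°_rxn = 16.033 × -66.7 = -1069.4 kJ/min
Sensible, feed 219→25 °C: -2296.6 kJ/min
Outlet flows (mol/min): A 46.334, B 16.033, H₂O 16.033
Sensible, products 25→210 °C: 2296.9 kJ/min
Q = ΔH = -1069.2 kJ/min = -17.819 kW
Heat removed = 17.819 kW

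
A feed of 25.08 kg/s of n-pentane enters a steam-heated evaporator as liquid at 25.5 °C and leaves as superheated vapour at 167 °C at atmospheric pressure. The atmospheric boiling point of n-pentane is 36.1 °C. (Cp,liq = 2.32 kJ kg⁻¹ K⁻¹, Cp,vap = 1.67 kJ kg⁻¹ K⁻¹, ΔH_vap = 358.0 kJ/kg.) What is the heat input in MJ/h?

Q = 54300 MJ/h

liquid 25.5→36.1 °C: 24.592 kJ/kg
vaporisation at 36.1 °C: 358 kJ/kg
vapour 36.1→167 °C: 218.6 kJ/kg
Δh = 24.592 + 358 + 218.6 = 601.2 kJ/kg
Q = ṁ·Δh = 25.08 kg/s × 601.2 kJ/kg = 15078 kJ/s
|Q| = 15078 kW = 54281 MJ/h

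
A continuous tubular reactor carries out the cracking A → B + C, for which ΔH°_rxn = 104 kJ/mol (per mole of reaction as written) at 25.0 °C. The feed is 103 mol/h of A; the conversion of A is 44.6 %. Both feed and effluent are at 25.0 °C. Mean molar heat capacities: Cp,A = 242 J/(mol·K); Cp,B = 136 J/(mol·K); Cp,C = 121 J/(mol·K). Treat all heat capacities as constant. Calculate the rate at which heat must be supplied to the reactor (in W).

Extent of reaction ξ = 0.446 × 103 = 45.938 mol/h
Reaction term: ξ·ΔH°_rxn = 45.938 × 104 = 4777.6 kJ/h
Q = ΔH = 4777.6 kJ/h = 1.3271 kW
Heat supplied = 1327.1 W

Q_in = 1330 W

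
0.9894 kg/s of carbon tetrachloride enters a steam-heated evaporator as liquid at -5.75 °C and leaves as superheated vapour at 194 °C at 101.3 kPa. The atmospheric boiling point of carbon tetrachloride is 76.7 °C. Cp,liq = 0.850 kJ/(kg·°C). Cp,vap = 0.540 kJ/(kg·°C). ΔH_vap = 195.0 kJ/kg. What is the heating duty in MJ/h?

Q = 1170 MJ/h

liquid -5.75→76.7 °C: 70.082 kJ/kg
vaporisation at 76.7 °C: 195 kJ/kg
vapour 76.7→194 °C: 63.342 kJ/kg
Δh = 70.082 + 195 + 63.342 = 328.42 kJ/kg
Q = ṁ·Δh = 0.9894 kg/s × 328.42 kJ/kg = 324.94 kJ/s
|Q| = 324.94 kW = 1169.8 MJ/h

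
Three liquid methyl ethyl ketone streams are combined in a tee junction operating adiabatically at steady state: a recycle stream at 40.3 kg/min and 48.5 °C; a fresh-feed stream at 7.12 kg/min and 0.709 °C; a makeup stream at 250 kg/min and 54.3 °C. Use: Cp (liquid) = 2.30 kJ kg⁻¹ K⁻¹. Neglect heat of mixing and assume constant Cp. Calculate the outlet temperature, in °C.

T_out = 52.2 °C

Energy balance with Q = 0: Σ ṁᵢCp,ᵢ(T_out − Tᵢ) = 0
Σ ṁᵢCp,ᵢTᵢ = 40.3×2.30×48.5 + 7.12×2.30×0.709 + 250×2.30×54.3 = 35730
Σ ṁᵢCp,ᵢ = 40.3×2.30 + 7.12×2.30 + 250×2.30 = 684.07
T_out = 35730 / 684.07 = 52.231 °C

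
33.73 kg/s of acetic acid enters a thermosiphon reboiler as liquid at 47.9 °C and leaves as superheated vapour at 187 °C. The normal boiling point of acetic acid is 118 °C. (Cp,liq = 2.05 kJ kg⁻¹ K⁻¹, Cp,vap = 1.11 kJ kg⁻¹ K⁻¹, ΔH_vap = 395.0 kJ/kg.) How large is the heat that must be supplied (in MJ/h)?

Q = 74700 MJ/h

liquid 47.9→118 °C: 143.7 kJ/kg
vaporisation at 118 °C: 395 kJ/kg
vapour 118→187 °C: 76.59 kJ/kg
Δh = 143.7 + 395 + 76.59 = 615.29 kJ/kg
Q = ṁ·Δh = 33.73 kg/s × 615.29 kJ/kg = 20754 kJ/s
|Q| = 20754 kW = 74714 MJ/h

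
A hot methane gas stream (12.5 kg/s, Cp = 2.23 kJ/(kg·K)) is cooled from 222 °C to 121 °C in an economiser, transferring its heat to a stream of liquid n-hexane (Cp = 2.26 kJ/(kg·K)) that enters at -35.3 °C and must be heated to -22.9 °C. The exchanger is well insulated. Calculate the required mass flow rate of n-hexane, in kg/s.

ṁ_c = 100 kg/s

Heat released by hot stream: Q = 12.5 × 2.23 × (222 − 121) = 2815.4 kJ/s
Energy balance on cold side (adiabatic exchanger): Q = ṁ_c·Cp_c·(T_c,out − T_c,in)
ṁ_c = 2815.4 / [2.26 × (-22.9 − -35.3)] = 100.46 kg/s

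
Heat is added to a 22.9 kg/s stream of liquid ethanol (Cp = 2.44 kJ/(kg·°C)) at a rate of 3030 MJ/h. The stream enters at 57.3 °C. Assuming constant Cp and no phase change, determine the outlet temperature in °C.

Q = 3030 MJ/h = 841.67 kJ/s
ΔT = Q/(ṁ·Cp) = 841.67/(22.9×2.44) = 15.063 K
T_out = 57.3 + 15.063 = 72.363 °C

T_out = 72.4 °C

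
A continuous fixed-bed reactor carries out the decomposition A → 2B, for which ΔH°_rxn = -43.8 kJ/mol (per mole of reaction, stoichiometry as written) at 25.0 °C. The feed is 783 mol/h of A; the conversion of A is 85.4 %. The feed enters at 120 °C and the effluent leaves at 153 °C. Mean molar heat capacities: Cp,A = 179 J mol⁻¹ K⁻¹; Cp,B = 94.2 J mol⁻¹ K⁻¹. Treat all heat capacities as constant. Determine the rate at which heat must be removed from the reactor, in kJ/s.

Extent of reaction ξ = 0.854 × 783 = 668.68 mol/h
Reaction term: ξ·ΔH°_rxn = 668.68 × -43.8 = -29288 kJ/h
Sensible, feed 120→25 °C: -13315 kJ/h
Outlet flows (mol/h): A 114.32, B 1337.4
Sensible, products 25→153 °C: 18745 kJ/h
Q = ΔH = -23859 kJ/h = -6.6274 kW
Heat removed = 6.6274 kJ/s

Q_out = 6.63 kJ/s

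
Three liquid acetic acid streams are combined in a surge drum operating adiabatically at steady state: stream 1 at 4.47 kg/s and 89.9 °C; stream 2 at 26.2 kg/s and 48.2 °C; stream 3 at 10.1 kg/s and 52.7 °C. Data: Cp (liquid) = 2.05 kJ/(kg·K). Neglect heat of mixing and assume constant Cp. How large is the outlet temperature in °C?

Energy balance with Q = 0: Σ ṁᵢCp,ᵢ(T_out − Tᵢ) = 0
Σ ṁᵢCp,ᵢTᵢ = 4.47×2.05×89.9 + 26.2×2.05×48.2 + 10.1×2.05×52.7 = 4503.8
Σ ṁᵢCp,ᵢ = 4.47×2.05 + 26.2×2.05 + 10.1×2.05 = 83.578
T_out = 4503.8 / 83.578 = 53.887 °C

T_out = 53.9 °C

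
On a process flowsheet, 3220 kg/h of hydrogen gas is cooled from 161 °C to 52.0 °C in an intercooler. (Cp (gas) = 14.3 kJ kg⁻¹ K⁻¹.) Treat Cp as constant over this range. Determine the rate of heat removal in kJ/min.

Q_c = 83700 kJ/min

Q = ṁ·Cp·ΔT = 3220 × 14.3 × (52.0 − 161) = -5.019e+06 kJ/h
Converting: 5.019e+06 / 3600 s = 1394.2 kW
Cooling duty = 83650 kJ/min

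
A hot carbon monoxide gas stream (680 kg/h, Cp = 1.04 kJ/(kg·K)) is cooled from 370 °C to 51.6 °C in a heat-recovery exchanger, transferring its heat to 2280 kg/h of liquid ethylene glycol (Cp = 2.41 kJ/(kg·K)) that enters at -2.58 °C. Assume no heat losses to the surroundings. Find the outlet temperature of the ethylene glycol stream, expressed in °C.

T_c,out = 38.4 °C

Heat released by hot stream: Q = 680 × 1.04 × (370 − 51.6) = 225170 kJ/h
Energy balance on cold side (adiabatic exchanger): Q = ṁ_c·Cp_c·(T_c,out − T_c,in)
T_c,out = -2.58 + 225170/(2280 × 2.41) = 38.399 °C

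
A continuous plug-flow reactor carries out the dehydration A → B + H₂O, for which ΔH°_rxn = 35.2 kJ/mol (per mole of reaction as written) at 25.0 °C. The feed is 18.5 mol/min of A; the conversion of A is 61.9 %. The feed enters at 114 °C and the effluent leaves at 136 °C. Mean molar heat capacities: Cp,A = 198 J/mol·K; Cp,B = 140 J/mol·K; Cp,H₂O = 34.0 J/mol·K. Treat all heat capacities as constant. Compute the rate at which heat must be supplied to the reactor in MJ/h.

Extent of reaction ξ = 0.619 × 18.5 = 11.451 mol/min
Reaction term: ξ·ΔH°_rxn = 11.451 × 35.2 = 403.09 kJ/min
Sensible, feed 114→25 °C: -326.01 kJ/min
Outlet flows (mol/min): A 7.0485, B 11.451, H₂O 11.451
Sensible, products 25→136 °C: 376.09 kJ/min
Q = ΔH = 453.17 kJ/min = 7.5529 kW
Heat supplied = 27.19 MJ/h

Q_in = 27.2 MJ/h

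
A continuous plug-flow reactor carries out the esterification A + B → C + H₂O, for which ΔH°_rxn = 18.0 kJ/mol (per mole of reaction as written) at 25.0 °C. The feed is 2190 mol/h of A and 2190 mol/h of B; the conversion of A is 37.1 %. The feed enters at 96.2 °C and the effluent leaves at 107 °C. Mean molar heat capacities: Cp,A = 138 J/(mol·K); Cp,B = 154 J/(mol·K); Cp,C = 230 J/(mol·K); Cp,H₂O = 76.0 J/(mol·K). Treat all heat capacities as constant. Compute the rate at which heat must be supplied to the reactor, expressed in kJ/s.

Extent of reaction ξ = 0.371 × 2190 = 812.49 mol/h
Reaction term: ξ·ΔH°_rxn = 812.49 × 18.0 = 14625 kJ/h
Sensible, feed 96.2→25 °C: -45531 kJ/h
Outlet flows (mol/h): A 1377.5, B 1377.5, C 812.49, H₂O 812.49
Sensible, products 25→107 °C: 53370 kJ/h
Q = ΔH = 22464 kJ/h = 6.24 kW
Heat supplied = 6.24 kJ/s

Q_in = 6.24 kJ/s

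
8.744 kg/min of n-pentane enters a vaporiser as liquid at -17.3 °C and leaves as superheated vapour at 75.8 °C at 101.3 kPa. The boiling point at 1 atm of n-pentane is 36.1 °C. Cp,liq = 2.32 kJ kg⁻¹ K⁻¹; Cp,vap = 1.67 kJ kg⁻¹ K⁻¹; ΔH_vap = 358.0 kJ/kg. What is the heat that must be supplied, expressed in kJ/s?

liquid -17.3→36.1 °C: 123.89 kJ/kg
vaporisation at 36.1 °C: 358 kJ/kg
vapour 36.1→75.8 °C: 66.299 kJ/kg
Δh = 123.89 + 358 + 66.299 = 548.19 kJ/kg
Q = ṁ·Δh = 8.744 kg/min × 548.19 kJ/kg = 4793.3 kJ/min
|Q| = 79.889 kW

Q = 79.9 kJ/s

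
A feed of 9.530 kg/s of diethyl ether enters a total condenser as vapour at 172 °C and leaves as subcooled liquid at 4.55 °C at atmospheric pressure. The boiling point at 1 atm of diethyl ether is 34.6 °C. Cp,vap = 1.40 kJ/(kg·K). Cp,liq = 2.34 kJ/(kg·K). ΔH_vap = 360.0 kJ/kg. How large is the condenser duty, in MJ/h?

Q_c = 21400 MJ/h

vapour 172→34.6 °C: -192.36 kJ/kg
condensation at 34.6 °C: -360 kJ/kg
liquid 34.6→4.55 °C: -70.317 kJ/kg
Δh = -192.36 + -360 + -70.317 = -622.68 kJ/kg
Q = ṁ·Δh = 9.530 kg/s × -622.68 kJ/kg = -5934.1 kJ/s
|Q| = 5934.1 kW = 21363 MJ/h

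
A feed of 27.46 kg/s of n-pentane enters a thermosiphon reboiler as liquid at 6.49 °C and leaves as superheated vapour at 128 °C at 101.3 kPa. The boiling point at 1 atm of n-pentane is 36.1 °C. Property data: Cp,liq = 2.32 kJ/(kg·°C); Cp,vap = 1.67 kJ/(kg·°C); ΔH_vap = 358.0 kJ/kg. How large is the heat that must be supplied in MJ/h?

Q = 57400 MJ/h

liquid 6.49→36.1 °C: 68.695 kJ/kg
vaporisation at 36.1 °C: 358 kJ/kg
vapour 36.1→128 °C: 153.47 kJ/kg
Δh = 68.695 + 358 + 153.47 = 580.17 kJ/kg
Q = ṁ·Δh = 27.46 kg/s × 580.17 kJ/kg = 15931 kJ/s
|Q| = 15931 kW = 57353 MJ/h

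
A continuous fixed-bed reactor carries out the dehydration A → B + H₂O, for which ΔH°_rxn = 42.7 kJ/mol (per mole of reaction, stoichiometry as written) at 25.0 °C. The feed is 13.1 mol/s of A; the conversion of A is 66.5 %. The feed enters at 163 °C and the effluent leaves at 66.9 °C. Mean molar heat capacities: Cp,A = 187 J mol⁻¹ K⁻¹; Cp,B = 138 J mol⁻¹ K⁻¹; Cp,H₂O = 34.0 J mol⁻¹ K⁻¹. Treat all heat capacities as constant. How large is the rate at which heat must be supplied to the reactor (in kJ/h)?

Q_in = 472000 kJ/h

Extent of reaction ξ = 0.665 × 13.1 = 8.7115 mol/s
Reaction term: ξ·ΔH°_rxn = 8.7115 × 42.7 = 371.98 kJ/s
Sensible, feed 163→25 °C: -338.06 kJ/s
Outlet flows (mol/s): A 4.3885, B 8.7115, H₂O 8.7115
Sensible, products 25→66.9 °C: 97.167 kJ/s
Q = ΔH = 131.09 kJ/s = 131.09 kW
Heat supplied = 471920 kJ/h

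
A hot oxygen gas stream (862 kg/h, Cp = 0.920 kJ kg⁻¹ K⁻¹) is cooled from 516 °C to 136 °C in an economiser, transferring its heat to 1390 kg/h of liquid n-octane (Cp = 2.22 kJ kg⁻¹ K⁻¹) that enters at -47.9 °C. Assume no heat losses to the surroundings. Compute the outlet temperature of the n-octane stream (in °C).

Heat released by hot stream: Q = 862 × 0.920 × (516 − 136) = 301360 kJ/h
Energy balance on cold side (adiabatic exchanger): Q = ṁ_c·Cp_c·(T_c,out − T_c,in)
T_c,out = -47.9 + 301360/(1390 × 2.22) = 49.759 °C

T_c,out = 49.8 °C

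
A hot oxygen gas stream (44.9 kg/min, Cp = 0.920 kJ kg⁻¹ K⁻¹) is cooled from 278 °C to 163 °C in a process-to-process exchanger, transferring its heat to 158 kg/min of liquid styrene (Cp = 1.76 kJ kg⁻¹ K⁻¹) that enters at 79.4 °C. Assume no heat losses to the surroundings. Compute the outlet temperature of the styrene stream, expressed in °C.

Heat released by hot stream: Q = 44.9 × 0.920 × (278 − 163) = 4750.4 kJ/min
Energy balance on cold side (adiabatic exchanger): Q = ṁ_c·Cp_c·(T_c,out − T_c,in)
T_c,out = 79.4 + 4750.4/(158 × 1.76) = 96.483 °C

T_c,out = 96.5 °C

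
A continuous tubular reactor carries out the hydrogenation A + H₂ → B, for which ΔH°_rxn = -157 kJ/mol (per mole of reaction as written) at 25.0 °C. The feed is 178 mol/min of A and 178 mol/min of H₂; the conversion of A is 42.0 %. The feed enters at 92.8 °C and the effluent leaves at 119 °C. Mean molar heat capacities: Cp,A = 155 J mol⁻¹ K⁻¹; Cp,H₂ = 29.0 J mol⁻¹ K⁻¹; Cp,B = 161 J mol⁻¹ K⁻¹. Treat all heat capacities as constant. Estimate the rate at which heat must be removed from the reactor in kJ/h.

Q_out = 662000 kJ/h

Extent of reaction ξ = 0.420 × 178 = 74.76 mol/min
Reaction term: ξ·ΔH°_rxn = 74.76 × -157 = -11737 kJ/min
Sensible, feed 92.8→25 °C: -2220.6 kJ/min
Outlet flows (mol/min): A 103.24, H₂ 103.24, B 74.76
Sensible, products 25→119 °C: 2917.1 kJ/min
Q = ΔH = -11041 kJ/min = -184.01 kW
Heat removed = 662450 kJ/h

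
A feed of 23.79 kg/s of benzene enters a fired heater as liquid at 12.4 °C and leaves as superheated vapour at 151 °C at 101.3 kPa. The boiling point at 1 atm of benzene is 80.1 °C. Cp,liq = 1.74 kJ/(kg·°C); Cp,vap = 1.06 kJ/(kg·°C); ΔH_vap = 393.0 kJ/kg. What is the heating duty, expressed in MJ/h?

liquid 12.4→80.1 °C: 117.8 kJ/kg
vaporisation at 80.1 °C: 393 kJ/kg
vapour 80.1→151 °C: 75.154 kJ/kg
Δh = 117.8 + 393 + 75.154 = 585.95 kJ/kg
Q = ṁ·Δh = 23.79 kg/s × 585.95 kJ/kg = 13940 kJ/s
|Q| = 13940 kW = 50183 MJ/h

Q = 50200 MJ/h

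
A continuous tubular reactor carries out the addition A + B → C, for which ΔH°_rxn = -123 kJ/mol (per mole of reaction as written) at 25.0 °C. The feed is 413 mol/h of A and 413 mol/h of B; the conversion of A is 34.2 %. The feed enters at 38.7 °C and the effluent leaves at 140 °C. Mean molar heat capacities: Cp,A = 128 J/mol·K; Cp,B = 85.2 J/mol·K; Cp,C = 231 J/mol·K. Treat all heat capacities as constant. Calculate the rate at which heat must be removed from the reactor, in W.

Q_out = 2270 W

Extent of reaction ξ = 0.342 × 413 = 141.25 mol/h
Reaction term: ξ·ΔH°_rxn = 141.25 × -123 = -17373 kJ/h
Sensible, feed 38.7→25 °C: -1206.3 kJ/h
Outlet flows (mol/h): A 271.75, B 271.75, C 141.25
Sensible, products 25→140 °C: 10415 kJ/h
Q = ΔH = -8164.5 kJ/h = -2.2679 kW
Heat removed = 2267.9 W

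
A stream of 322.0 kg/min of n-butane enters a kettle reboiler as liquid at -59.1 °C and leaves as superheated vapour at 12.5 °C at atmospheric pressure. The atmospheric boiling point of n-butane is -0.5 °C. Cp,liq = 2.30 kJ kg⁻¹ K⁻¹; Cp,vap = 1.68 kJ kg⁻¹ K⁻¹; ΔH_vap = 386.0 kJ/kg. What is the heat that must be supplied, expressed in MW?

liquid -59.1→-0.5 °C: 134.78 kJ/kg
vaporisation at -0.5 °C: 386 kJ/kg
vapour -0.5→12.5 °C: 21.84 kJ/kg
Δh = 134.78 + 386 + 21.84 = 542.62 kJ/kg
Q = ṁ·Δh = 322.0 kg/min × 542.62 kJ/kg = 174720 kJ/min
|Q| = 2912.1 kW = 2.9121 MW

Q = 2.91 MW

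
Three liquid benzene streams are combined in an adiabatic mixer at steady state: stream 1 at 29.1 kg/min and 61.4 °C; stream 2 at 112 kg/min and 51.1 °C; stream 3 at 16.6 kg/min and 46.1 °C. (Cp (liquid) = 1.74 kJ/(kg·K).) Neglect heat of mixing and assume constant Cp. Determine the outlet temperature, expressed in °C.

Adiabatic, steady state ⇒ Σ ṁᵢCp,ᵢ(T_out − Tᵢ) = 0
T_out = Σ ṁᵢCp,ᵢTᵢ / Σ ṁᵢCp,ᵢ
      = 14399 / 274.4 = 52.474 °C

T_out = 52.5 °C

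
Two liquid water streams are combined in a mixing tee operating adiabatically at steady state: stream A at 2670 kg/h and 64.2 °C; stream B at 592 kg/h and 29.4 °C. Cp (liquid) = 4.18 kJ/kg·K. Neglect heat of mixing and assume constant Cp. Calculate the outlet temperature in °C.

Adiabatic, steady state ⇒ Σ ṁᵢCp,ᵢ(T_out − Tᵢ) = 0
Σ ṁᵢCp,ᵢTᵢ = 2670×4.18×64.2 + 592×4.18×29.4 = 789260
Σ ṁᵢCp,ᵢ = 2670×4.18 + 592×4.18 = 13635
T_out = 789260 / 13635 = 57.884 °C

T_out = 57.9 °C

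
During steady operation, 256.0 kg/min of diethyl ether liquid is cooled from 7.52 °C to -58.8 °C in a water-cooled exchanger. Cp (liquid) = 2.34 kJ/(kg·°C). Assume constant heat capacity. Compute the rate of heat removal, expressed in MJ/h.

Q_c = 2380 MJ/h

Q = ṁ·Cp·ΔT = 256.0 × 2.34 × (-58.8 − 7.52) = -39728 kJ/min
Converting: 39728 / 60 s = 662.14 kW
Cooling duty = 2383.7 MJ/h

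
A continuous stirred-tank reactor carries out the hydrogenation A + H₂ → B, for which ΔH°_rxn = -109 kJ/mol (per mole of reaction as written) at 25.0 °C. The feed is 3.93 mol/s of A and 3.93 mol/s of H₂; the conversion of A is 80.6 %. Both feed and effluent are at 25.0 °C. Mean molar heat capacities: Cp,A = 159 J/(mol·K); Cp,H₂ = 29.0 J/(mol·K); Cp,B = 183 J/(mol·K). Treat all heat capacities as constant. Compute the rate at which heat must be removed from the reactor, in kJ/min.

Extent of reaction ξ = 0.806 × 3.93 = 3.1676 mol/s
Reaction term: ξ·ΔH°_rxn = 3.1676 × -109 = -345.27 kJ/s
Q = ΔH = -345.27 kJ/s = -345.27 kW
Heat removed = 20716 kJ/min

Q_out = 20700 kJ/min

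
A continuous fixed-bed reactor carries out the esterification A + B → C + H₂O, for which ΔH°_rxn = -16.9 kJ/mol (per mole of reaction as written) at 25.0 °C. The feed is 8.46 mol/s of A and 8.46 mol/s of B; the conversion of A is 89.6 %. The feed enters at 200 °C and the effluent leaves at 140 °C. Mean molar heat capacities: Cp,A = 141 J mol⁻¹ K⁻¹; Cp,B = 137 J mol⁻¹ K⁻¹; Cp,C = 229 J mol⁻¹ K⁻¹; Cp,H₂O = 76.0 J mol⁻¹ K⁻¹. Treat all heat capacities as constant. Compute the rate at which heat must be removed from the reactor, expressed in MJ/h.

Extent of reaction ξ = 0.896 × 8.46 = 7.5802 mol/s
Reaction term: ξ·ΔH°_rxn = 7.5802 × -16.9 = -128.1 kJ/s
Sensible, feed 200→25 °C: -411.58 kJ/s
Outlet flows (mol/s): A 0.87984, B 0.87984, C 7.5802, H₂O 7.5802
Sensible, products 25→140 °C: 294 kJ/s
Q = ΔH = -245.68 kJ/s = -245.68 kW
Heat removed = 884.45 MJ/h

Q_out = 884 MJ/h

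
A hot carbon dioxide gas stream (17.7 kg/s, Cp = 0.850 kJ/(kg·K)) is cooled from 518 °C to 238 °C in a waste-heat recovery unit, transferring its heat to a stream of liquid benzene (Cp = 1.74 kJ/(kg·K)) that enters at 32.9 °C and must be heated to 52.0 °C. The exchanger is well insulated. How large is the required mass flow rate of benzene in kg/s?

Heat released by hot stream: Q = 17.7 × 0.850 × (518 − 238) = 4212.6 kJ/s
Energy balance on cold side (adiabatic exchanger): Q = ṁ_c·Cp_c·(T_c,out − T_c,in)
ṁ_c = 4212.6 / [1.74 × (52.0 − 32.9)] = 126.76 kg/s

ṁ_c = 127 kg/s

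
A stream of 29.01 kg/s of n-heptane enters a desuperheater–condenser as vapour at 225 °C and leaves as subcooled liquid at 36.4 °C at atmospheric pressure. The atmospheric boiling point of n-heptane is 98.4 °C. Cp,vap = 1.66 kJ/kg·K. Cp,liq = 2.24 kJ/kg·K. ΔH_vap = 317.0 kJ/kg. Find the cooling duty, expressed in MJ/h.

Q_c = 69600 MJ/h

vapour 225→98.4 °C: -210.16 kJ/kg
condensation at 98.4 °C: -317 kJ/kg
liquid 98.4→36.4 °C: -138.88 kJ/kg
Δh = -210.16 + -317 + -138.88 = -666.04 kJ/kg
Q = ṁ·Δh = 29.01 kg/s × -666.04 kJ/kg = -19322 kJ/s
|Q| = 19322 kW = 69558 MJ/h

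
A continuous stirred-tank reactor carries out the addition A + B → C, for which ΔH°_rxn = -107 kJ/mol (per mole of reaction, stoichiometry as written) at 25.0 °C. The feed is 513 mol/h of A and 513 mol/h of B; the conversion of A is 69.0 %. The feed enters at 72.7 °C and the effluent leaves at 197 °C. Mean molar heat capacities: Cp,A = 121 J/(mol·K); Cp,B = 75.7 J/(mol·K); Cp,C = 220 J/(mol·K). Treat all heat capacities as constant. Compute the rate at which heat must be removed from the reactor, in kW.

Q_out = 6.64 kW

Extent of reaction ξ = 0.690 × 513 = 353.97 mol/h
Reaction term: ξ·ΔH°_rxn = 353.97 × -107 = -37875 kJ/h
Sensible, feed 72.7→25 °C: -4813.3 kJ/h
Outlet flows (mol/h): A 159.03, B 159.03, C 353.97
Sensible, products 25→197 °C: 18775 kJ/h
Q = ΔH = -23913 kJ/h = -6.6426 kW
Heat removed = 6.6426 kW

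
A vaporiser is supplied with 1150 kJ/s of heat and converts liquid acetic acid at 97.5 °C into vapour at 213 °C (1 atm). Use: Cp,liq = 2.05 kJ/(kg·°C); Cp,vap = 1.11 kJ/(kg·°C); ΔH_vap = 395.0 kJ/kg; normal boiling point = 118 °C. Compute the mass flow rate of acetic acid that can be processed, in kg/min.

Δh = 2.05×(118−97.5) + 395.0 + 1.11×(213−118) = 542.48 kJ/kg
Q = 1150 kJ/s = 1150 kJ/s = 69000 kJ/min
ṁ = Q/Δh = 69000 / 542.48 = 127.19 kg/min

ṁ = 127 kg/min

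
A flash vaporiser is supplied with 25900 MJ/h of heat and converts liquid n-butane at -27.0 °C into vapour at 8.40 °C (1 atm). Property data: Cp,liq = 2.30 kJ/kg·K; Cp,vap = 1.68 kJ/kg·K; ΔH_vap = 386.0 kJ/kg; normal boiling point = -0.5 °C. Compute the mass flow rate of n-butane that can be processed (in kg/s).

ṁ = 15.6 kg/s

Δh = 2.30×(-0.5−-27.0) + 386.0 + 1.68×(8.40−-0.5) = 461.9 kJ/kg
Q = 25900 MJ/h = 7194.4 kJ/s = 7194.4 kJ/s
ṁ = Q/Δh = 7194.4 / 461.9 = 15.576 kg/s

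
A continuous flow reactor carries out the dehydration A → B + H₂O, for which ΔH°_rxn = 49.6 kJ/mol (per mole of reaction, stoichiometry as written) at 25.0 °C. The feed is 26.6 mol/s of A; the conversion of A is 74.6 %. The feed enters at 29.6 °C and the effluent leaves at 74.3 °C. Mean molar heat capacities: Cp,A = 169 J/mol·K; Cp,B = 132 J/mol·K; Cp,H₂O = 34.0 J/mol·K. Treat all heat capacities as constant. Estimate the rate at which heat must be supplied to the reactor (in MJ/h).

Extent of reaction ξ = 0.746 × 26.6 = 19.844 mol/s
Reaction term: ξ·ΔH°_rxn = 19.844 × 49.6 = 984.24 kJ/s
Sensible, feed 29.6→25 °C: -20.679 kJ/s
Outlet flows (mol/s): A 6.7564, B 19.844, H₂O 19.844
Sensible, products 25→74.3 °C: 218.69 kJ/s
Q = ΔH = 1182.3 kJ/s = 1182.3 kW
Heat supplied = 4256.1 MJ/h

Q_in = 4260 MJ/h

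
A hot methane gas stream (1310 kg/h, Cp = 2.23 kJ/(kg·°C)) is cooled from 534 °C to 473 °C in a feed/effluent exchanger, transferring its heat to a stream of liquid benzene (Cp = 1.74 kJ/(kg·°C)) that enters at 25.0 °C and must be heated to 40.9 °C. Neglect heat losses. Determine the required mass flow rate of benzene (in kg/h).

Heat released by hot stream: Q = 1310 × 2.23 × (534 − 473) = 178200 kJ/h
Energy balance on cold side (adiabatic exchanger): Q = ṁ_c·Cp_c·(T_c,out − T_c,in)
ṁ_c = 178200 / [1.74 × (40.9 − 25.0)] = 6441.1 kg/h

ṁ_c = 6440 kg/h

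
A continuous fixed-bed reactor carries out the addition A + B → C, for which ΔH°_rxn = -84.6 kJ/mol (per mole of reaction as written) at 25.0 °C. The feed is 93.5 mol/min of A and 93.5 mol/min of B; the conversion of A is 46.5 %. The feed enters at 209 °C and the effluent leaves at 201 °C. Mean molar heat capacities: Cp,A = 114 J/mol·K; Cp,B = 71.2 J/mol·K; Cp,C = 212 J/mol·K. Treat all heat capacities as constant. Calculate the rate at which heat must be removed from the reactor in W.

Q_out = 60200 W

Extent of reaction ξ = 0.465 × 93.5 = 43.477 mol/min
Reaction term: ξ·ΔH°_rxn = 43.477 × -84.6 = -3678.2 kJ/min
Sensible, feed 209→25 °C: -3186.2 kJ/min
Outlet flows (mol/min): A 50.023, B 50.023, C 43.477
Sensible, products 25→201 °C: 3252.7 kJ/min
Q = ΔH = -3611.7 kJ/min = -60.194 kW
Heat removed = 60194 W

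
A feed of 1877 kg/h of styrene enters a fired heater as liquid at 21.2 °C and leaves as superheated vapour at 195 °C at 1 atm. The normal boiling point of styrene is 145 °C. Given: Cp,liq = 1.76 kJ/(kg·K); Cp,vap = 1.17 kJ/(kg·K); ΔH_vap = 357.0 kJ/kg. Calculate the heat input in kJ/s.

liquid 21.2→145 °C: 217.89 kJ/kg
vaporisation at 145 °C: 357 kJ/kg
vapour 145→195 °C: 58.5 kJ/kg
Δh = 217.89 + 357 + 58.5 = 633.39 kJ/kg
Q = ṁ·Δh = 1877 kg/h × 633.39 kJ/kg = 1.1889e+06 kJ/h
|Q| = 330.24 kW

Q = 330 kJ/s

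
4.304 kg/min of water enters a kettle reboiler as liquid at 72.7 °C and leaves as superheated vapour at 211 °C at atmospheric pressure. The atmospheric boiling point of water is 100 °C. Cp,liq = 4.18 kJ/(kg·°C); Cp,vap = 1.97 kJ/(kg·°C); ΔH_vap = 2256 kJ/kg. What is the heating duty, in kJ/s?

Q = 186 kJ/s

liquid 72.7→100 °C: 114.11 kJ/kg
vaporisation at 100 °C: 2256 kJ/kg
vapour 100→211 °C: 218.67 kJ/kg
Δh = 114.11 + 2256 + 218.67 = 2588.8 kJ/kg
Q = ṁ·Δh = 4.304 kg/min × 2588.8 kJ/kg = 11142 kJ/min
|Q| = 185.7 kW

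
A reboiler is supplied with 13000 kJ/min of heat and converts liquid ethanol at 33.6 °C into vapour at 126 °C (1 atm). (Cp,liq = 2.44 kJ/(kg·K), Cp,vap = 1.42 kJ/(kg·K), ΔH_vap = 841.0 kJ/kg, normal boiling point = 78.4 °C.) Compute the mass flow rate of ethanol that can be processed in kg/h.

ṁ = 766 kg/h

Δh = 2.44×(78.4−33.6) + 841.0 + 1.42×(126−78.4) = 1017.9 kJ/kg
Q = 13000 kJ/min = 216.67 kJ/s = 780000 kJ/h
ṁ = Q/Δh = 780000 / 1017.9 = 766.28 kg/h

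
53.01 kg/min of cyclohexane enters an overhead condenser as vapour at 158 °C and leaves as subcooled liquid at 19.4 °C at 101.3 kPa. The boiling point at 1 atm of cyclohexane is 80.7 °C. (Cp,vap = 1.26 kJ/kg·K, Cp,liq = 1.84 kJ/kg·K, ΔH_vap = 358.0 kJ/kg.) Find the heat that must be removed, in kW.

Q_c = 502 kW

vapour 158→80.7 °C: -97.398 kJ/kg
condensation at 80.7 °C: -358 kJ/kg
liquid 80.7→19.4 °C: -112.79 kJ/kg
Δh = -97.398 + -358 + -112.79 = -568.19 kJ/kg
Q = ṁ·Δh = 53.01 kg/min × -568.19 kJ/kg = -30120 kJ/min
|Q| = 502 kW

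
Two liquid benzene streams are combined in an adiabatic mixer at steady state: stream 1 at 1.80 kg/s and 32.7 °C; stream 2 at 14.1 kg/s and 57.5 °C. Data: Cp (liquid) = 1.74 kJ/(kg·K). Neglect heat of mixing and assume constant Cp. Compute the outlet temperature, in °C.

Adiabatic, steady state ⇒ Σ ṁᵢCp,ᵢ(T_out − Tᵢ) = 0
Σ ṁᵢCp,ᵢTᵢ = 1.80×1.74×32.7 + 14.1×1.74×57.5 = 1513.1
Σ ṁᵢCp,ᵢ = 1.80×1.74 + 14.1×1.74 = 27.666
T_out = 1513.1 / 27.666 = 54.692 °C

T_out = 54.7 °C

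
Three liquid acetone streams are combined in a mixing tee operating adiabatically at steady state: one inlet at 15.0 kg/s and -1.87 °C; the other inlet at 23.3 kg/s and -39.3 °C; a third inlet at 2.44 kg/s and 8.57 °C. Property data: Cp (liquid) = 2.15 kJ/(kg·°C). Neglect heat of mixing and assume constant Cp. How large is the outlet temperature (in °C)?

No heat crosses the boundary, so H_out = H_in.
T_out = Σ ṁᵢCp,ᵢTᵢ / Σ ṁᵢCp,ᵢ
      = -1984.1 / 87.591 = -22.652 °C

T_out = -22.7 °C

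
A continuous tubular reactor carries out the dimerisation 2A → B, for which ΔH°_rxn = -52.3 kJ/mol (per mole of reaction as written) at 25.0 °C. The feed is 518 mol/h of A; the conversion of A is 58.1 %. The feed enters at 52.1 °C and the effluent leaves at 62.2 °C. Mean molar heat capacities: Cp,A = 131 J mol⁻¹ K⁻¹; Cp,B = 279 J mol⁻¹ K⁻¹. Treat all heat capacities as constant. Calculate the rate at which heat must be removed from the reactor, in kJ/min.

Extent of reaction ξ = 0.581 × 518 / 2 = 150.48 mol/h
Reaction term: ξ·ΔH°_rxn = 150.48 × -52.3 = -7870.1 kJ/h
Sensible, feed 52.1→25 °C: -1839 kJ/h
Outlet flows (mol/h): A 217.04, B 150.48
Sensible, products 25→62.2 °C: 2619.5 kJ/h
Q = ΔH = -7089.5 kJ/h = -1.9693 kW
Heat removed = 118.16 kJ/min

Q_out = 118 kJ/min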